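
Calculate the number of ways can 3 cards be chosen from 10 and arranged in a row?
P(10,3) = 10!/(10-3)! = 720.
Final answer: 720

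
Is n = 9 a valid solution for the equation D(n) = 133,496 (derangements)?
Yes

Solution: D(9) = (9-1)·[D(8) + D(7)] = 8·[14,833 + 1,854] = 133,496, which equals 133,496.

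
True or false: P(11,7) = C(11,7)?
False

P(11,7) = 1,663,200 and C(11,7) = 330; P(n,r) = r! × C(n,r) so P > C whenever r ≥ 2.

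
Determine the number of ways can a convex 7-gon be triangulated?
42

Reasoning: Using the Catalan number formula: C_n = C(2n, n) / (n+1)
C_5 = C(10, 5) / (5+1)
     = 252 / 6
     = 42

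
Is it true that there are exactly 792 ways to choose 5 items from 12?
True
C(12,5) = 792.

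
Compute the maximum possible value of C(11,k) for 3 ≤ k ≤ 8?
462

C(11,k) is maximised at the centre of the row: C(11,5) = 462.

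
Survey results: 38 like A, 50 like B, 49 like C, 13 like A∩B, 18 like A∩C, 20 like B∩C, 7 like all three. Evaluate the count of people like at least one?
|A∪B∪C| = 38+50+49-13-18-20+7 = 93.

Answer: 93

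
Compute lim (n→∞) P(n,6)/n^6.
1

Reasoning: P(n,6) = n(n-1)···(n-5) ≈ n^6 for large n. Limit = 1.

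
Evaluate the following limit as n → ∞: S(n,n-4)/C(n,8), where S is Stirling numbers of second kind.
105

Working:
The leading term of S(n,n-4) as a polynomial in n is (7)!!·C(n,8), so the ratio → (7)!! = 105.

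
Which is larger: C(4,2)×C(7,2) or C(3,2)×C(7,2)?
C(4,2)×C(7,2)
C(4,2)×C(7,2)=126, C(3,2)×C(7,2)=63.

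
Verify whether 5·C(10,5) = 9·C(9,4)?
False

Explanation: Absorption identity k·C(n,k) = n·C(n-1,k-1). LHS = 5·252 = 1,260; RHS = 9·126 = 1,134.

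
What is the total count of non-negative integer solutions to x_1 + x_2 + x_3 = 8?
45

C(8+3-1, 3-1) = 45.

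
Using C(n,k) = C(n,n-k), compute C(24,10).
C(24,10) = C(24,14) = 1,961,256.

Answer: 1,961,256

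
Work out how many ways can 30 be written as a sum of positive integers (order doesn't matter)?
5,604

Explanation: Pentagonal recurrence p(n) = p(n−1) + p(n−2) − p(n−5) − p(n−7) + …: p(30) = p(29) + p(28) − p(25) − p(23) + p(18) + p(15) − p(8) − p(4) = 4,565 + 3,718 − 1,958 − 1,255 + 385 + 176 − 22 − 5 = 5,604.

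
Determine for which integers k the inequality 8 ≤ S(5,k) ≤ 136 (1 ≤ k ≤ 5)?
2, 3, 4

Explanation: S(5,1)=1; S(5,2)=15; S(5,3)=25; S(5,4)=10; S(5,5)=1. So valid k = 2, 3, 4.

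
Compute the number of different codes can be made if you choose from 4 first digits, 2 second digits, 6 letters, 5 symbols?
240

Solution: By the multiplication principle: 4 × 2 × 6 × 5 = 240.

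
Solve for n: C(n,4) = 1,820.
16

Reasoning: C(n,4) = n(n−1)(n−2)(n−3)/4! is increasing in n, and n(n−1)(n−2)(n−3) = 4!·1,820 = 43,680 ≈ (n−1.5)^4 gives n ≈ 16.0. Check: C(14,4) = 1,001, C(15,4) = 1,365, C(16,4) = 1,820 ✓. So n = 16.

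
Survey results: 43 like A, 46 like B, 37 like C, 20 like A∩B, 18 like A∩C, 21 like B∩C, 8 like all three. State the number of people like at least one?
75

Solution: |A∪B∪C| = 43+46+37-20-18-21+8 = 75.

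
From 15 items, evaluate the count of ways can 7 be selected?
6,435

C(15,7) = 15! / (7! × (15-7)!)
         = 15! / (7! × 8!)
         = 6,435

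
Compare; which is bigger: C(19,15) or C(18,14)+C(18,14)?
C(18,14)+C(18,14)
C(19,15)=3,876; C(18,14)+C(18,14)=3,060+3,060=6,120.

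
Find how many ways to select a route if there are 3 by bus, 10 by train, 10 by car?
23

By the addition principle: 3 + 10 + 10 = 23.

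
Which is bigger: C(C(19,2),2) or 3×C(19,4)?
C(C(19,2),2)=14,535, 3×C(19,4)=11,628.

Answer: C(C(19,2),2)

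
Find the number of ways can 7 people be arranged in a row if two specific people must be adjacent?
1,440

Working:
Treat pair as unit: (7-1)! arrangements × 2 internal orders = 1,440.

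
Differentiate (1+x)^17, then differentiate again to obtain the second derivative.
First derivative: 17(1+x)^{16}. Second derivative: 17·16·(1+x)^{15} = 272(1+x)^{15}.

Answer: 272(1+x)^15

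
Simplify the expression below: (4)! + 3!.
30
(4)! + 3! = (4)·3! + 3! = (4+1)·3! = 5·3! = 30.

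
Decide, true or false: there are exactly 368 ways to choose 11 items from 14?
False

C(14,11) = 364 ≠ 368.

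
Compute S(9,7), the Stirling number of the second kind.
462

Solution: Using the Stirling recurrence: S(n,k) = k·S(n-1,k) + S(n-1,k-1)
S(9,7) = 7·S(8,7) + S(8,6)
         = 7·28 + 266
         = 196 + 266
         = 462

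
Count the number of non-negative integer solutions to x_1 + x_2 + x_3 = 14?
C(14+3-1, 3-1) = 120.
Final answer: 120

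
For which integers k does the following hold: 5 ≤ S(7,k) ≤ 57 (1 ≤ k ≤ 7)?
6

S(7,1)=1; S(7,2)=63; S(7,3)=301; S(7,4)=350; S(7,5)=140; S(7,6)=21; S(7,7)=1. So valid k = 6.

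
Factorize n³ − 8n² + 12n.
n³ − 8n² + 12n = n(n² − 8n + 12) = n(n − 2)(n − 6).

Answer: n(n − 2)(n − 6)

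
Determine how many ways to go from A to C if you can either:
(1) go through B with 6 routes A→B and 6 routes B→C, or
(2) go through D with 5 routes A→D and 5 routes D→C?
61
Route via B: 6×6=36. Route via D: 5×5=25. Total: 61.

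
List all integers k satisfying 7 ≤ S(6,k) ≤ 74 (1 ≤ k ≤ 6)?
2, 4, 5

Reasoning: S(6,1)=1; S(6,2)=31; S(6,3)=90; S(6,4)=65; S(6,5)=15; S(6,6)=1. So valid k = 2, 4, 5.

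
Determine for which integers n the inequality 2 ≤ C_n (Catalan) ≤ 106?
2, 3, 4, 5

C_1=1; C_2=2; C_3=5; C_4=14; C_5=42; C_6=132. So valid n = 2, 3, 4, 5.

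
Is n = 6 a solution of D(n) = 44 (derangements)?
D(6) = (6-1)·[D(5) + D(4)] = 5·[44 + 9] = 265, which does not equal 44.

Answer: No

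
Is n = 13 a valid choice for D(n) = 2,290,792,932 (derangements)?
Yes

D(13) = (13-1)·[D(12) + D(11)] = 12·[176,214,841 + 14,684,570] = 2,290,792,932, which equals 2,290,792,932.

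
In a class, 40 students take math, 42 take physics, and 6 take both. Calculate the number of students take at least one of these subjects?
|A∪B| = |A|+|B|-|A∩B| = 40+42-6 = 76.
Final answer: 76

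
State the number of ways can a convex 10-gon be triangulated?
1,430

Solution: Using the Catalan number formula: C_n = C(2n, n) / (n+1)
C_8 = C(16, 8) / (8+1)
     = 12870 / 9
     = 1,430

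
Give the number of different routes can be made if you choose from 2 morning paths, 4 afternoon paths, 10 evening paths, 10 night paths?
800
By the multiplication principle: 2 × 4 × 10 × 10 = 800.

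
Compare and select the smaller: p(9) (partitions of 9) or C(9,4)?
p(9)

Pentagonal recurrence p(n) = p(n−1) + p(n−2) − p(n−5) − p(n−7) + …: p(9) = p(8) + p(7) − p(4) − p(2) = 22 + 15 − 5 − 2 = 30; C(9,4) = 126.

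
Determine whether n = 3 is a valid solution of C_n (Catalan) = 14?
No

C_3 = C(6,3)/(3+1) = 20/4 = 5, which does not equal 14.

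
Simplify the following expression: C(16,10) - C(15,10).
5,005

Reasoning: C(16,10) - C(15,10) = C(15,9) = 5,005.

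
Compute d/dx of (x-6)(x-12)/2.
(2x - 18)/2

Working:
d/dx[(x-6)(x-12)] = (x-12) + (x-6) = 2x - 18. Dividing by 2 gives (2x - 18)/2.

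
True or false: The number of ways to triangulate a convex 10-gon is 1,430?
True
Triangulations of a convex 10-gon are counted by the Catalan number C_8: C_8 = C(16,8)/(8+1) = 12,870/9 = 1,430.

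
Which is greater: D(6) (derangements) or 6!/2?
6!/2

Working:
D(6) = (6-1)·[D(5) + D(4)] = 5·[44 + 9] = 265; 6!/2 = 720/2 = 360.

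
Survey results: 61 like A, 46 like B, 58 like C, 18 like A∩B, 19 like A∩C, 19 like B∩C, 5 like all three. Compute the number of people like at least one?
|A∪B∪C| = 61+46+58-18-19-19+5 = 114.

Answer: 114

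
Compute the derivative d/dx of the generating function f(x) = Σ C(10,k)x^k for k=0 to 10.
Term-by-term differentiation gives Σ k·C(10,k)x^{k-1} for k=1 to 10.

Answer: Σ k·C(10,k)x^(k-1) for k=1 to 10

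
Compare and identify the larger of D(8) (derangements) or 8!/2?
D(8) = (8-1)·[D(7) + D(6)] = 7·[1,854 + 265] = 14,833; 8!/2 = 40,320/2 = 20,160.
Final answer: 8!/2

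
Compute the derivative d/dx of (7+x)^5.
Using the power rule: d/dx (7+x)^5 = 5(7+x)^{4}.

Answer: 5(7+x)^4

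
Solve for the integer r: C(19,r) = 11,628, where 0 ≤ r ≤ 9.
C(19,r) is increasing for 0 ≤ r ≤ 9. Stepping up (C(19,r+1) = C(19,r)·(19−r)/(r+1)): C(19,1) = 19, C(19,2) = 171, C(19,3) = 969, C(19,4) = 3,876, C(19,5) = 11,628 ✓. So r = 5.
Final answer: 5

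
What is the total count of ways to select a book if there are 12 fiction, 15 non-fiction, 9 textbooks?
36
By the addition principle: 12 + 15 + 9 = 36.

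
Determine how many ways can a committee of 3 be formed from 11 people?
165

Reasoning: C(11,3) = 11! / (3! × (11-3)!)
         = 11! / (3! × 8!)
         = 165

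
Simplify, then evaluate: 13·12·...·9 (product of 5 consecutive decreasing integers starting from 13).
154,440

Working:
This is P(13,5) = 13!/(8)! = 154,440.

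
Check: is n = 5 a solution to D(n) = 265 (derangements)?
No
D(5) = (5-1)·[D(4) + D(3)] = 4·[9 + 2] = 44, which does not equal 265.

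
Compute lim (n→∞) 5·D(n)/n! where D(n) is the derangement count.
5/e

Explanation: D(n)/n! → 1/e, so 5·D(n)/n! → 5/e.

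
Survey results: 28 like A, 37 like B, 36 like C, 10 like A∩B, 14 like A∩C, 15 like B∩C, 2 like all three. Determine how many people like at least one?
64

Reasoning: |A∪B∪C| = 28+37+36-10-14-15+2 = 64.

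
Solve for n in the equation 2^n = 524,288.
19

Explanation: 524,288 = 1,024 × 512 = 2^10 × 2^9 = 2^19, so n = 19.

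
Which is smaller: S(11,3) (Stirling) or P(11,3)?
P(11,3)
S(11,3) = 3·S(10,3) + S(10,2) = 3·9,330 + 511 = 28,501; P(11,3) = 990.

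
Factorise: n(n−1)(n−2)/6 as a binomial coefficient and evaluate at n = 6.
C(n,3); C(6,3) = 20

n(n−1)(n−2)/6 = n!/(3!(n−3)!) = C(n,3). At n = 6: C(6,3) = 20.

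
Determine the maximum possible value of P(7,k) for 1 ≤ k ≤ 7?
5,040

P(7,k) increases in k, so maximum at k = 7: 7! = 5,040.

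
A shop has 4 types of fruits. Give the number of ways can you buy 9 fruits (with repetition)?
220

Stars and bars: C(9+4-1, 9) = C(12, 9) = 220.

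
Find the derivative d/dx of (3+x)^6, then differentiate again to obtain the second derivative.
30(3+x)^4
First derivative: 6(3+x)^{5}. Second derivative: 6·5·(3+x)^{4} = 30(3+x)^{4}.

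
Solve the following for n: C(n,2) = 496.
32

Reasoning: C(n,2) = n(n−1)/2! is increasing in n, and n(n−1) = 2!·496 = 992 ≈ (n−0.5)^2 gives n ≈ 32.0. Check: C(30,2) = 435, C(31,2) = 465, C(32,2) = 496 ✓. So n = 32.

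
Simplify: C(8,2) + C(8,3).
By Pascal's identity: C(9,3) = 84.

Answer: 84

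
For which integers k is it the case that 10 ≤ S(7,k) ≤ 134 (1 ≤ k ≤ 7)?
2, 6

S(7,1)=1; S(7,2)=63; S(7,3)=301; S(7,4)=350; S(7,5)=140; S(7,6)=21; S(7,7)=1. So valid k = 2, 6.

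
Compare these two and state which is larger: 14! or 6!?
14!

14!=87,178,291,200, 6!=720. 14! > 6!.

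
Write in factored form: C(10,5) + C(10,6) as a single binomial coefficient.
C(11,6)
By Pascal's identity: C(10,5) + C(10,6) = C(11,6) = 462.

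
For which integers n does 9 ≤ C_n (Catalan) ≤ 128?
4, 5

C_3=5; C_4=14; C_5=42; C_6=132. So valid n = 4, 5.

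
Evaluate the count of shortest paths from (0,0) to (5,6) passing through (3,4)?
210
To (3,4): C(7,3)=35. From there: C(4,2)=6. Total: 210.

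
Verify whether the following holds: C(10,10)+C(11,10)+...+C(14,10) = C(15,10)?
False

Hockey stick identity gives Σ = C(15,11) = 1,365; RHS C(15,10) = 3,003.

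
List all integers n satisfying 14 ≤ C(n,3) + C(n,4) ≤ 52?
5, 6

Solution: C(4,3)+C(4,4)=5; C(5,3)+C(5,4)=15; C(6,3)+C(6,4)=35; C(7,3)+C(7,4)=70. So valid n = 5, 6.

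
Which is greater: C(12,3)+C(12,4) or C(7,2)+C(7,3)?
C(12,3)+C(12,4)

Explanation: First=715, Second=56.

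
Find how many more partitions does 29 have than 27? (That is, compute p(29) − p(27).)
1,555
Pentagonal recurrence p(n) = p(n−1) + p(n−2) − p(n−5) − p(n−7) + …: p(29) = p(28) + p(27) − p(24) − p(22) + p(17) + p(14) − p(7) − p(3) = 3,718 + 3,010 − 1,575 − 1,002 + 297 + 135 − 15 − 3 = 4,565.
p(27) = p(26) + p(25) − p(22) − p(20) + p(15) + p(12) − p(5) − p(1) = 2,436 + 1,958 − 1,002 − 627 + 176 + 77 − 7 − 1 = 3,010.
Difference = 4,565 − 3,010 = 1,555.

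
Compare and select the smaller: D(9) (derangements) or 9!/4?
9!/4

Working:
D(9) = (9-1)·[D(8) + D(7)] = 8·[14,833 + 1,854] = 133,496; 9!/4 = 362,880/4 = 90,720.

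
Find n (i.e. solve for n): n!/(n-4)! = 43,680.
16

Explanation: n!/(n-4)! = n×(n-1)×(n-2)×(n-3), a product of 4 consecutive integers ≈ (n−1.5)^4. 43,680^(1/4) + 1.5 ≈ 16.0; check n = 16: 16×15×14×13 = 43,680 ✓. So n = 16.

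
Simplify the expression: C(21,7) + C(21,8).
By Pascal's identity: C(22,8) = 319,770.
Final answer: 319,770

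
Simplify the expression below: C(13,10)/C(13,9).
2/5

Reasoning: C(n,k+1)/C(n,k) = (n−k)/(k+1). Here (13−9)/(9+1) = 4/10 = 2/5.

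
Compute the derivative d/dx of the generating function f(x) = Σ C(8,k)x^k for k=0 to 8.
Σ k·C(8,k)x^(k-1) for k=1 to 8

Explanation: Term-by-term differentiation gives Σ k·C(8,k)x^{k-1} for k=1 to 8.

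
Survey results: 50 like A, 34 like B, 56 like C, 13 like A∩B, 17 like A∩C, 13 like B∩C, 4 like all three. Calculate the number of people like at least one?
101
|A∪B∪C| = 50+34+56-13-17-13+4 = 101.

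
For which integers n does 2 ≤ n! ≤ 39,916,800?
2, 3, 4, 5, 6, 7, 8, 9, 10, 11

Working:
n! is strictly increasing; 2! = 2 and 11! = 39,916,800, so valid n = 2, 3, 4, 5, 6, 7, 8, 9, 10, 11.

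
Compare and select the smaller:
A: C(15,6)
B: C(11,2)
B

Reasoning: A=C(15,6)=5,005, B=C(11,2)=55.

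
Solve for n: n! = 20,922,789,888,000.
16

Working:
n! is strictly increasing. 14! = 87,178,291,200, 15! = 1,307,674,368,000, 16! = 20,922,789,888,000 ✓. So n = 16.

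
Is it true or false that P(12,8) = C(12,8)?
False

Working:
P(12,8) = 19,958,400 but C(12,8) = 495; they differ by a factor of 8! = 40320, so the statement does not hold.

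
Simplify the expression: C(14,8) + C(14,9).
5,005

Solution: By Pascal's identity: C(15,9) = 5,005.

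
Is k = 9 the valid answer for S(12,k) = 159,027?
No

S(12,9) = 9·S(11,9) + S(11,8) = 9·1,155 + 11,880 = 22,275, which does not equal 159,027.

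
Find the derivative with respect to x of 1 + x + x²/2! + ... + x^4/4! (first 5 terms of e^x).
1 + x + x²/2! + ... + x^3/3!

Solution: Differentiating term by term gives the first 4 terms of e^x.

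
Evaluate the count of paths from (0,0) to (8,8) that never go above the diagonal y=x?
1,430

Reasoning: Counted by the Catalan number C_8: C_8 = C(16,8)/(8+1) = 12,870/9 = 1,430.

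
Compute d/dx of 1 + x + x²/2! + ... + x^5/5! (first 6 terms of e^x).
Differentiating term by term gives the first 5 terms of e^x.

Answer: 1 + x + x²/2! + ... + x^4/4!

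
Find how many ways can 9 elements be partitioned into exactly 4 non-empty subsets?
7,770

This equals S(9,4), the Stirling number of the 2nd kind.
Using the Stirling recurrence: S(n,k) = k·S(n-1,k) + S(n-1,k-1)
S(9,4) = 4·S(8,4) + S(8,3)
         = 4·1701 + 966
         = 6804 + 966
         = 7,770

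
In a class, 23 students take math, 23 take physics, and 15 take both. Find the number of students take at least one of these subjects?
31

Explanation: |A∪B| = |A|+|B|-|A∩B| = 23+23-15 = 31.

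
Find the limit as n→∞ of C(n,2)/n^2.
1/2

C(n,2) ≈ n^2/2! for large n. Limit = 1/2! = 1/2.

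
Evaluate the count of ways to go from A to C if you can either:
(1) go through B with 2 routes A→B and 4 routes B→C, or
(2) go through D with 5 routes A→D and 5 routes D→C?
33
Route via B: 2×4=8. Route via D: 5×5=25. Total: 33.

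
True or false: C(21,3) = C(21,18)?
C(21,3) = C(21,21-3) by the symmetry property; both equal 1,330.

Answer: True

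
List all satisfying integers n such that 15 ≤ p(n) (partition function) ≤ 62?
Tabulating p(n) via p(n) = p(n−1) + p(n−2) − p(n−5) − p(n−7) + …: p(6)=11; p(7)=15; p(8)=22; p(9)=30; p(10)=42; p(11)=56; p(12)=77. So valid n = 7, 8, 9, 10, 11.

Answer: 7, 8, 9, 10, 11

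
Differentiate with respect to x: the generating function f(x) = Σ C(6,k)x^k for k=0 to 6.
Term-by-term differentiation gives Σ k·C(6,k)x^{k-1} for k=1 to 6.
Final answer: Σ k·C(6,k)x^(k-1) for k=1 to 6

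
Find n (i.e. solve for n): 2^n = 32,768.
15

Explanation: 32,768 = 1,024 × 32 = 2^10 × 2^5 = 2^15, so n = 15.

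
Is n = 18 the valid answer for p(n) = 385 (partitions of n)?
Pentagonal recurrence p(n) = p(n−1) + p(n−2) − p(n−5) − p(n−7) + …: p(18) = p(17) + p(16) − p(13) − p(11) + p(6) + p(3) = 297 + 231 − 101 − 56 + 11 + 3 = 385, which equals 385.

Answer: Yes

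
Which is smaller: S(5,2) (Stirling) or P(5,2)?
S(5,2)

Explanation: S(5,2) = 2·S(4,2) + S(4,1) = 2·7 + 1 = 15; P(5,2) = 20.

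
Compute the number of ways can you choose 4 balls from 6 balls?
15

Reasoning: C(6,4) = 6! / (4! × (6-4)!)
         = 6! / (4! × 2!)
         = 15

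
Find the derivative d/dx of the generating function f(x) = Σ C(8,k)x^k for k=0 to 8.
Term-by-term differentiation gives Σ k·C(8,k)x^{k-1} for k=1 to 8.

Answer: Σ k·C(8,k)x^(k-1) for k=1 to 8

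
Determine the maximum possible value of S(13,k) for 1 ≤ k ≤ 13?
9,321,312

Row S(13,k) for k = 1..13 (via S(n,k) = k·S(n−1,k) + S(n−1,k−1)): 1, 4,095, 261,625, 2,532,530, 7,508,501, 9,321,312, 5,715,424, 1,899,612, 359,502, 39,325, 2,431, 78, 1. The row is unimodal; maximum at k = 6: 9,321,312.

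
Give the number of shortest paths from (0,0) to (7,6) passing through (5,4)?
756

Reasoning: To (5,4): C(9,5)=126. From there: C(4,2)=6. Total: 756.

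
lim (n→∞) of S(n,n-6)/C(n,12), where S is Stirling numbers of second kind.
10395

Working:
The leading term of S(n,n-6) as a polynomial in n is (11)!!·C(n,12), so the ratio → (11)!! = 10395.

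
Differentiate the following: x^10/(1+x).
(10x^9(1+x) - x^10)/(1+x)²

Reasoning: Quotient rule: [10x^{9}(1+x) - x^10]/(1+x)².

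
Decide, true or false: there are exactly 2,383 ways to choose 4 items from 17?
False

Solution: C(17,4) = 2,380 ≠ 2383.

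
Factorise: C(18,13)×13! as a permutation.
P(18,13)

Reasoning: C(18,13)×13! = [18!/(13!(5)!)]×13! = 18!/(5)! = P(18,13) = 53,353,114,214,400.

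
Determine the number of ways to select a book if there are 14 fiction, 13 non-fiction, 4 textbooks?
31

Explanation: By the addition principle: 14 + 13 + 4 = 31.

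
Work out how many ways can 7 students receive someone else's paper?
1,854

Explanation: Using D(n) = (n-1)[D(n-1) + D(n-2)]:
D(7) = (7-1) × [D(6) + D(5)]
      = 6 × [265 + 44]
      = 6 × 309
      = 1,854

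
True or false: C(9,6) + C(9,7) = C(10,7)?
True

Explanation: Pascal's identity C(n,k) + C(n,k+1) = C(n+1,k+1): 84 + 36 = 120 = C(10,7).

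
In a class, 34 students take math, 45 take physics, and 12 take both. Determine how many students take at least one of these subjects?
67

Solution: |A∪B| = |A|+|B|-|A∩B| = 34+45-12 = 67.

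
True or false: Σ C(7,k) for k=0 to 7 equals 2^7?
True

Reasoning: Binomial theorem: Σ C(7,k) = (1+1)^7 = 2^7 = 128; RHS 2^7 = 128.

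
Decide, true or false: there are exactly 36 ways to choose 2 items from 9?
True

Explanation: C(9,2) = 36.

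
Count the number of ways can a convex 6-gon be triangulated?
14

Reasoning: Using the Catalan number formula: C_n = C(2n, n) / (n+1)
C_4 = C(8, 4) / (4+1)
     = 70 / 5
     = 14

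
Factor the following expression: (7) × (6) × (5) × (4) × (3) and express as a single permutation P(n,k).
P(7,5) = 7!/(2)!

Product of 5 consecutive descending integers starting at 7: P(7,5) = 7!/2! = 2,520.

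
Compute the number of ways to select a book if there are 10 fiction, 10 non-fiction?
20

Reasoning: By the addition principle: 10 + 10 = 20.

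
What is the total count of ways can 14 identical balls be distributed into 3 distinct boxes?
120

Reasoning: C(14+3-1, 3-1) = C(16, 2) = 120.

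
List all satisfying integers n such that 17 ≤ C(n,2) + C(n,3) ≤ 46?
5, 6

Working:
C(4,2)+C(4,3)=10; C(5,2)+C(5,3)=20; C(6,2)+C(6,3)=35; C(7,2)+C(7,3)=56. So valid n = 5, 6.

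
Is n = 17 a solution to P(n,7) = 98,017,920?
Yes

Reasoning: P(17,7) = 17·16·15·14·13·12·11 = 98,017,920, which equals 98,017,920.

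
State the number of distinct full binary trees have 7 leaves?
Using the Catalan number formula: C_n = C(2n, n) / (n+1)
C_6 = C(12, 6) / (6+1)
     = 924 / 7
     = 132
Final answer: 132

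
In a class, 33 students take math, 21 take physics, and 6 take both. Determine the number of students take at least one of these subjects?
48

Working:
|A∪B| = |A|+|B|-|A∩B| = 33+21-6 = 48.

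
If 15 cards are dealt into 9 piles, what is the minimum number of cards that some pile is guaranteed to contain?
2

Reasoning: Pigeonhole: ⌈15/9⌉ = 2.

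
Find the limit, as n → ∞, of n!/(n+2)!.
0

Working:
n!/(n+2)! = 1/[(n+1)(n+2)] → 0 as n → ∞.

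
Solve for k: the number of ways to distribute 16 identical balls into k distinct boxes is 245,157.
8

Solution: Stars and bars: the count is C(16+k−1, k−1), increasing in k. k=6: C(21,5) = 20,349, k=7: C(22,6) = 74,613, k=8: C(23,7) = 245,157 ✓. So k = 8.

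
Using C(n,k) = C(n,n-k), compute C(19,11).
C(19,11) = C(19,8) = 75,582.
Final answer: 75,582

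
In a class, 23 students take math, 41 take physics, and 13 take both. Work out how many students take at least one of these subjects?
51

Explanation: |A∪B| = |A|+|B|-|A∩B| = 23+41-13 = 51.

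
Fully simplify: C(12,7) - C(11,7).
462
C(12,7) - C(11,7) = C(11,6) = 462.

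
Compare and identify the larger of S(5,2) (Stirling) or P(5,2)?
P(5,2)

S(5,2) = 2·S(4,2) + S(4,1) = 2·7 + 1 = 15; P(5,2) = 20.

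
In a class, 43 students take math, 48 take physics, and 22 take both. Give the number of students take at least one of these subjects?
69

Working:
|A∪B| = |A|+|B|-|A∩B| = 43+48-22 = 69.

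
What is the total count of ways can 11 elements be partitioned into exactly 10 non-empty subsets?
55

Reasoning: This equals S(11,10), the Stirling number of the 2nd kind.
Using the Stirling recurrence: S(n,k) = k·S(n-1,k) + S(n-1,k-1)
S(11,10) = 10·S(10,10) + S(10,9)
         = 10·1 + 45
         = 10 + 45
         = 55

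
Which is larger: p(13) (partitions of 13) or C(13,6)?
C(13,6)

Explanation: Pentagonal recurrence p(n) = p(n−1) + p(n−2) − p(n−5) − p(n−7) + …: p(13) = p(12) + p(11) − p(8) − p(6) + p(1) = 77 + 56 − 22 − 11 + 1 = 101; C(13,6) = 1,716.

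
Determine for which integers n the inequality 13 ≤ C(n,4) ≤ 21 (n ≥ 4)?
6

Working:
C(5,4)=5; C(6,4)=15; C(7,4)=35. So valid n = 6.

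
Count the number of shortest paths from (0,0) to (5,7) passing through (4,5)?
378

To (4,5): C(9,4)=126. From there: C(3,1)=3. Total: 378.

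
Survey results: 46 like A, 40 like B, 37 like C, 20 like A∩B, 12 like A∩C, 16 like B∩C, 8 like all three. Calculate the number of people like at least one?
83

Explanation: |A∪B∪C| = 46+40+37-20-12-16+8 = 83.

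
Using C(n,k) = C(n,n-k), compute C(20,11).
167,960

Solution: C(20,11) = C(20,9) = 167,960.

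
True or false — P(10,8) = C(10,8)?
False

Solution: P(10,8) = 1,814,400 but C(10,8) = 45; they differ by a factor of 8! = 40320, so the statement does not hold.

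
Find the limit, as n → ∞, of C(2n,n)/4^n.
0
C(2n,n) ~ 4^n/√(πn), so C(2n,n)/4^n ~ 1/√(πn) → 0.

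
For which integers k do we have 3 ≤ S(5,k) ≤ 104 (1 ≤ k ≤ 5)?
2, 3, 4

Working:
S(5,1)=1; S(5,2)=15; S(5,3)=25; S(5,4)=10; S(5,5)=1. So valid k = 2, 3, 4.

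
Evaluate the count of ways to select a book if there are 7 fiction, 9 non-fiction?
16

Solution: By the addition principle: 7 + 9 = 16.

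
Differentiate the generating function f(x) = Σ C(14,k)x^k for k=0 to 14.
Σ k·C(14,k)x^(k-1) for k=1 to 14

Term-by-term differentiation gives Σ k·C(14,k)x^{k-1} for k=1 to 14.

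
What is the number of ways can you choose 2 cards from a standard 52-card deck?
C(52,2) = 1,326.
Final answer: 1,326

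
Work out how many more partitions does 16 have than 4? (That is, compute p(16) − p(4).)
226

Pentagonal recurrence p(n) = p(n−1) + p(n−2) − p(n−5) − p(n−7) + …: p(16) = p(15) + p(14) − p(11) − p(9) + p(4) + p(1) = 176 + 135 − 56 − 30 + 5 + 1 = 231.
p(4) = p(3) + p(2) = 3 + 2 = 5.
Difference = 231 − 5 = 226.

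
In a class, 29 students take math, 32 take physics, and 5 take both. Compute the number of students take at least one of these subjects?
56

|A∪B| = |A|+|B|-|A∩B| = 29+32-5 = 56.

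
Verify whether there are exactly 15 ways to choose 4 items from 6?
True

Working:
C(6,4) = 15.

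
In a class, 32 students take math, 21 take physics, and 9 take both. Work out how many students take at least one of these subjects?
44

Reasoning: |A∪B| = |A|+|B|-|A∩B| = 32+21-9 = 44.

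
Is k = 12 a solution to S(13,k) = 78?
S(13,12) = 12·S(12,12) + S(12,11) = 12·1 + 66 = 78, which equals 78.

Answer: Yes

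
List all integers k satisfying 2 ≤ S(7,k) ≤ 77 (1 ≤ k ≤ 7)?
S(7,1)=1; S(7,2)=63; S(7,3)=301; S(7,4)=350; S(7,5)=140; S(7,6)=21; S(7,7)=1. So valid k = 2, 6.

Answer: 2, 6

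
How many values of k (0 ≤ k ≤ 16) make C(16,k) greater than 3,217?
7

Explanation: Row 16 is unimodal and symmetric about k=16/2. C(16,4)=1,820 ≤ 3,217; C(16,5)=4,368 > 3,217; by symmetry C(16,k) > 3,217 for k = 5..11. That's 11 - 5 + 1 = 7 values.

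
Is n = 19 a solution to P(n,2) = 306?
No

Explanation: P(19,2) = 19·18 = 342, which does not equal 306.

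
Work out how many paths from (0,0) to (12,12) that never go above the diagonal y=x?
208,012

Working:
Counted by the Catalan number C_12: C_12 = C(24,12)/(12+1) = 2,704,156/13 = 208,012.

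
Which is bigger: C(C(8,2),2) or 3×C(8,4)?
C(C(8,2),2)=378, 3×C(8,4)=210.

Answer: C(C(8,2),2)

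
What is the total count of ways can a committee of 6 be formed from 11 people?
462

Solution: C(11,6) = 11! / (6! × (11-6)!)
         = 11! / (6! × 5!)
         = 462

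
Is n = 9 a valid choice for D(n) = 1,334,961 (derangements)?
No

Solution: D(9) = (9-1)·[D(8) + D(7)] = 8·[14,833 + 1,854] = 133,496, which does not equal 1,334,961.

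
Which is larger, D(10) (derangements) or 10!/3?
D(10)

D(10) = (10-1)·[D(9) + D(8)] = 9·[133,496 + 14,833] = 1,334,961; 10!/3 = 3,628,800/3 = 1,209,600.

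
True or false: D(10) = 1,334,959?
Derangements of 10 elements: D(10) = (10-1)·[D(9) + D(8)] = 9·[133,496 + 14,833] = 1,334,961.

Answer: False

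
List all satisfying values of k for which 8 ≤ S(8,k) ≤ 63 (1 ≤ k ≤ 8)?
7

Solution: S(8,1)=1; S(8,2)=127; S(8,3)=966; S(8,4)=1,701; S(8,5)=1,050; S(8,6)=266; S(8,7)=28; S(8,8)=1. So valid k = 7.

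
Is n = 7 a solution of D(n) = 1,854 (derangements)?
Yes

Solution: D(7) = (7-1)·[D(6) + D(5)] = 6·[265 + 44] = 1,854, which equals 1,854.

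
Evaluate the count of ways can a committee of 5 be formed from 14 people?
2,002

C(14,5) = 14! / (5! × (14-5)!)
         = 14! / (5! × 9!)
         = 2,002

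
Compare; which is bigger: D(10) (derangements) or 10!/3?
D(10)

Explanation: D(10) = (10-1)·[D(9) + D(8)] = 9·[133,496 + 14,833] = 1,334,961; 10!/3 = 3,628,800/3 = 1,209,600.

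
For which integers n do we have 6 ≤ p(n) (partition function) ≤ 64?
5, 6, 7, 8, 9, 10, 11

Working:
Tabulating p(n) via p(n) = p(n−1) + p(n−2) − p(n−5) − p(n−7) + …: p(4)=5; p(5)=7; p(6)=11; p(7)=15; p(8)=22; p(9)=30; p(10)=42; p(11)=56; p(12)=77. So valid n = 5, 6, 7, 8, 9, 10, 11.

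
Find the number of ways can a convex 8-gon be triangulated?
132

Explanation: Using the Catalan number formula: C_n = C(2n, n) / (n+1)
C_6 = C(12, 6) / (6+1)
     = 924 / 7
     = 132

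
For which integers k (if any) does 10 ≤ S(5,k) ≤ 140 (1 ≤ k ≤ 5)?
2, 3, 4

Reasoning: S(5,1)=1; S(5,2)=15; S(5,3)=25; S(5,4)=10; S(5,5)=1. So valid k = 2, 3, 4.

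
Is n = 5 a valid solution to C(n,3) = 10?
Yes

Working:
C(5,3) = 5·4·3/3! = 60/6 = 10, which equals 10.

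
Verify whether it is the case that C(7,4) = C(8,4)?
False

Explanation: LHS = C(7,4) = 35; RHS = C(8,4) = 70. 35 ≠ 70, so the statement does not hold.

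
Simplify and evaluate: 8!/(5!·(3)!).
56

Solution: This is C(8,5) = 56.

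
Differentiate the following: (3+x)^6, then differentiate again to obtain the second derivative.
30(3+x)^4
First derivative: 6(3+x)^{5}. Second derivative: 6·5·(3+x)^{4} = 30(3+x)^{4}.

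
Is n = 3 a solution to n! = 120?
No

Solution: 3! = 3·2! = 3·2 = 6, which does not equal 120.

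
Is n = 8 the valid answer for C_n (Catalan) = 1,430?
Yes
C_8 = C(16,8)/(8+1) = 12,870/9 = 1,430, which equals 1,430.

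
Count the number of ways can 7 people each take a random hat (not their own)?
1,854

Working:
Using D(n) = (n-1)[D(n-1) + D(n-2)]:
D(7) = (7-1) × [D(6) + D(5)]
      = 6 × [265 + 44]
      = 6 × 309
      = 1,854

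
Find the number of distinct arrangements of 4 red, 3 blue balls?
35

Solution: Multinomial: 7!/(4! × 3!) = 35.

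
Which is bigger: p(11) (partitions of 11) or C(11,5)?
C(11,5)

Explanation: Pentagonal recurrence p(n) = p(n−1) + p(n−2) − p(n−5) − p(n−7) + …: p(11) = p(10) + p(9) − p(6) − p(4) = 42 + 30 − 11 − 5 = 56; C(11,5) = 462.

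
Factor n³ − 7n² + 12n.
n(n − 3)(n − 4)

n³ − 7n² + 12n = n(n² − 7n + 12) = n(n − 3)(n − 4).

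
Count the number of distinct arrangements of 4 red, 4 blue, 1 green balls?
Multinomial: 9!/(4! × 4! × 1!) = 630.

Answer: 630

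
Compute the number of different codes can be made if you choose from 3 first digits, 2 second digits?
6
By the multiplication principle: 3 × 2 = 6.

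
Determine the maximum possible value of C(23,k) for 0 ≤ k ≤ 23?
1,352,078

Solution: Maximum at k = 11 or k = 12: C(23,11) = 1,352,078.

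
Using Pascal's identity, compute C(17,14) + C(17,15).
816

Explanation: C(17,14) + C(17,15) = C(18,15) = 816.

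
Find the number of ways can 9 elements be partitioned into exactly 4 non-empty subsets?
This equals S(9,4), the Stirling number of the 2nd kind.
Using the Stirling recurrence: S(n,k) = k·S(n-1,k) + S(n-1,k-1)
S(9,4) = 4·S(8,4) + S(8,3)
         = 4·1701 + 966
         = 6804 + 966
         = 7,770
Final answer: 7,770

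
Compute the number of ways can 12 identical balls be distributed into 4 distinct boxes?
455

Explanation: C(12+4-1, 4-1) = C(15, 3) = 455.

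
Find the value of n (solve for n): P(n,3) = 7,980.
21

P(n,3) = n(n−1)(n−2) is increasing in n; n(n−1)(n−2) ≈ (n−1)^3 = 7,980 gives n ≈ 21.0. Check: P(19,3) = 5,814, P(20,3) = 6,840, P(21,3) = 7,980 ✓. So n = 21.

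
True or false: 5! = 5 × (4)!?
True

Working:
By definition n! = n × (n-1)!, so 5! = 5 × 4!.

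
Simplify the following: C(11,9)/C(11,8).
1/3

Working:
C(n,k+1)/C(n,k) = (n−k)/(k+1). Here (11−8)/(8+1) = 3/9 = 1/3.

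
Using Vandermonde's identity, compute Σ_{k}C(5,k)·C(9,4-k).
= C(5+9,4) = C(14,4) = 1,001.

Answer: 1,001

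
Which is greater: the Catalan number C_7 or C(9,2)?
C_7

Explanation: C_7 = C(14,7)/(7+1) = 3,432/8 = 429; C(9,2) = 36.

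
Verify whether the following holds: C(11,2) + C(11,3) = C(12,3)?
Pascal's identity: LHS = 55 + 165 = 220; RHS = C(12,3) = 220. Both sides agree, so the statement holds.
Final answer: True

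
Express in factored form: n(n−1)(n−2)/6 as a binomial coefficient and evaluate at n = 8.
C(n,3); C(8,3) = 56
n(n−1)(n−2)/6 = n!/(3!(n−3)!) = C(n,3). At n = 8: C(8,3) = 56.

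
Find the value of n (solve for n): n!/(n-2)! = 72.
9

Explanation: n!/(n-2)! = n×(n-1), a product of 2 consecutive integers ≈ (n−0.5)^2. 72^(1/2) + 0.5 ≈ 9.0; check n = 9: 9×8 = 72 ✓. So n = 9.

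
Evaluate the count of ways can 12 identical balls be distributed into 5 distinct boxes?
1,820
C(12+5-1, 5-1) = C(16, 4) = 1,820.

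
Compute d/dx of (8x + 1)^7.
56(8x + 1)^6

Solution: Chain rule: 7(8x+1)^{6} × 8 = 56(8x+1)^{6}.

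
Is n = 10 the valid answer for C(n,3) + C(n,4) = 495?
C(10,3) + C(10,4) = 120 + 210 = 330, which does not equal 495.

Answer: No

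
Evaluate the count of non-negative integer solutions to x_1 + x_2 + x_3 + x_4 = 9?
220

C(9+4-1, 4-1) = 220.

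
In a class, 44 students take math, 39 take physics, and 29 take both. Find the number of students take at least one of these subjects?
54

Reasoning: |A∪B| = |A|+|B|-|A∩B| = 44+39-29 = 54.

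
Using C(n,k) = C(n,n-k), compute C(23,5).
33,649

C(23,5) = C(23,18) = 33,649.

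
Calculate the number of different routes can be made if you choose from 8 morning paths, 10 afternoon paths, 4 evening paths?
320

Explanation: By the multiplication principle: 8 × 10 × 4 = 320.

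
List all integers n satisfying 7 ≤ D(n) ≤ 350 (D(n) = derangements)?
4, 5, 6

Working:
Using D(n) = (n−1)[D(n−1) + D(n−2)] with D(1)=0, D(2)=1: D(3)=2; D(4)=9; D(5)=44; D(6)=265; D(7)=1,854. So valid n = 4, 5, 6.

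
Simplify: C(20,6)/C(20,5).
C(n,k+1)/C(n,k) = (n−k)/(k+1). Here (20−5)/(5+1) = 15/6 = 5/2.
Final answer: 5/2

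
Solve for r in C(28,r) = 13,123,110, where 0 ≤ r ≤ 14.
10
C(28,r) is increasing for 0 ≤ r ≤ 14. Stepping up (C(28,r+1) = C(28,r)·(28−r)/(r+1)): C(28,1) = 28, C(28,2) = 378, C(28,3) = 3,276, C(28,4) = 20,475, C(28,5) = 98,280, C(28,6) = 376,740, C(28,7) = 1,184,040, C(28,8) = 3,108,105, C(28,9) = 6,906,900, C(28,10) = 13,123,110 ✓. So r = 10.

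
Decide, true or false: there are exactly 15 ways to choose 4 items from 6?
C(6,4) = 15.

Answer: True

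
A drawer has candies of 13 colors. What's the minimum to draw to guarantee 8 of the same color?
Worst case: 7 of each = 91. One more: 92.
Final answer: 92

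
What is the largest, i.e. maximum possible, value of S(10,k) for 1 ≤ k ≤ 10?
42,525

Reasoning: Row S(10,k) for k = 1..10 (via S(n,k) = k·S(n−1,k) + S(n−1,k−1)): 1, 511, 9,330, 34,105, 42,525, 22,827, 5,880, 750, 45, 1. The row is unimodal; maximum at k = 5: 42,525.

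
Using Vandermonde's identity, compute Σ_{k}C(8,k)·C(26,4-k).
46,376

= C(8+26,4) = C(34,4) = 46,376.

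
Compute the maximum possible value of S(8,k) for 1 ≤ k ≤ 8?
1,701

Working:
Row S(8,k) for k = 1..8 (via S(n,k) = k·S(n−1,k) + S(n−1,k−1)): 1, 127, 966, 1,701, 1,050, 266, 28, 1. The row is unimodal; maximum at k = 4: 1,701.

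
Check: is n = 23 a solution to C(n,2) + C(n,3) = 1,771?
No

Explanation: C(23,2) + C(23,3) = 253 + 1,771 = 2,024, which does not equal 1,771.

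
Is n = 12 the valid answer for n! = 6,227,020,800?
No
12! = 12·11! = 12·39,916,800 = 479,001,600, which does not equal 6,227,020,800.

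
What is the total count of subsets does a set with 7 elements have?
128

Working:
Each element can be included or excluded: 2^7 = 128.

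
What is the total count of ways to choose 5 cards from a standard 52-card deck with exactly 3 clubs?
211,926

Solution: 13 clubs and 39 non-clubs: C(13,3) × C(39,2) = 286 × 741 = 211,926.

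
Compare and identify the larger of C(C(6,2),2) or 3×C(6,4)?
C(C(6,2),2)=105, 3×C(6,4)=45.
Final answer: C(C(6,2),2)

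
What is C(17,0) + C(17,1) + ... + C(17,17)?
131,072

Reasoning: Sum of binomial coefficients = 2^17 = 131,072.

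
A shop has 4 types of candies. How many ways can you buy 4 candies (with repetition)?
35

Working:
Stars and bars: C(4+4-1, 4) = C(7, 4) = 35.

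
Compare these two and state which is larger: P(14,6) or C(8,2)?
P(14,6)

Explanation: P(14,6)=2,162,160, C(8,2)=28.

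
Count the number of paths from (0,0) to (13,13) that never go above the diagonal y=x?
742,900

Counted by the Catalan number C_13: C_13 = C(26,13)/(13+1) = 10,400,600/14 = 742,900.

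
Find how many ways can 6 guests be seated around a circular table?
Circular arrangements: (6-1)! = 120.
Final answer: 120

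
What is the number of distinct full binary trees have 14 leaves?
742,900

Explanation: Using the Catalan number formula: C_n = C(2n, n) / (n+1)
C_13 = C(26, 13) / (13+1)
     = 10400600 / 14
     = 742,900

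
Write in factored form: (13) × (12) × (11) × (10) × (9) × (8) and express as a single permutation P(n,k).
P(13,6) = 13!/(7)!

Working:
Product of 6 consecutive descending integers starting at 13: P(13,6) = 13!/7! = 1,235,520.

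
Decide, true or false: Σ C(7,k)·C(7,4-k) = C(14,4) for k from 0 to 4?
Vandermonde's identity gives C(14,4) = 1,001; RHS C(14,4) = 1,001.
Final answer: True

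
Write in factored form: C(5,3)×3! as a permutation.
P(5,3)

C(5,3)×3! = [5!/(3!(2)!)]×3! = 5!/(2)! = P(5,3) = 60.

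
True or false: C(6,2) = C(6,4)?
True

Symmetry C(n,k) = C(n,n-k): C(6,2) = 15 and C(6,4) = 15. Both sides agree, so the statement holds.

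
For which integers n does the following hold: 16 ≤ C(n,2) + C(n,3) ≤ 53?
5, 6

Reasoning: C(4,2)+C(4,3)=10; C(5,2)+C(5,3)=20; C(6,2)+C(6,3)=35; C(7,2)+C(7,3)=56. So valid n = 5, 6.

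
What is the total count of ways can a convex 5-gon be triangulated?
5

Explanation: Using the Catalan number formula: C_n = C(2n, n) / (n+1)
C_3 = C(6, 3) / (3+1)
     = 20 / 4
     = 5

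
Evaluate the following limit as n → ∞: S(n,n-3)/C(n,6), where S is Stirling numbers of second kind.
The leading term of S(n,n-3) as a polynomial in n is (5)!!·C(n,6), so the ratio → (5)!! = 15.

Answer: 15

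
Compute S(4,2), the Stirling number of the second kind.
7
Using the Stirling recurrence: S(n,k) = k·S(n-1,k) + S(n-1,k-1)
S(4,2) = 2·S(3,2) + S(3,1)
         = 2·3 + 1
         = 6 + 1
         = 7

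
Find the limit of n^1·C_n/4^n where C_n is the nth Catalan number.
0

C_n ~ 4^n/(n^(3/2)√π), so n^1·C_n/4^n ~ n^(1 − 3/2)/√π → 0.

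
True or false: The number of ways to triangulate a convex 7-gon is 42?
True

Triangulations of a convex 7-gon are counted by the Catalan number C_5: C_5 = C(10,5)/(5+1) = 252/6 = 42.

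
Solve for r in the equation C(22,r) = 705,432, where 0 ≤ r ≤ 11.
11

Explanation: C(22,r) is increasing for 0 ≤ r ≤ 11. Stepping up (C(22,r+1) = C(22,r)·(22−r)/(r+1)): C(22,1) = 22, C(22,2) = 231, C(22,3) = 1,540, C(22,4) = 7,315, C(22,5) = 26,334, C(22,6) = 74,613, C(22,7) = 170,544, C(22,8) = 319,770, C(22,9) = 497,420, C(22,10) = 646,646, C(22,11) = 705,432 ✓. So r = 11.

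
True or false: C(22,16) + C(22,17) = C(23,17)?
True
Pascal's identity C(n,k) + C(n,k+1) = C(n+1,k+1): 74,613 + 26,334 = 100,947 = C(23,17).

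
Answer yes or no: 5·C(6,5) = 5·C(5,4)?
No

Absorption identity k·C(n,k) = n·C(n-1,k-1). LHS = 5·6 = 30; RHS = 5·5 = 25.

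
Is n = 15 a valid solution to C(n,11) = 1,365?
Yes

C(15,11) = 15·14·13·12·11·10·9·8·7·6·5/11! = 54,486,432,000/39,916,800 = 1,365, which equals 1,365.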